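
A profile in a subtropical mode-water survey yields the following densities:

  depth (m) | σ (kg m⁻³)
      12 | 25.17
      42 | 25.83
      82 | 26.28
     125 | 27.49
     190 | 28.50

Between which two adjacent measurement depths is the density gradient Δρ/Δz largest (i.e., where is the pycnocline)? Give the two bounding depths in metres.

Compute the density gradient over each adjacent pair:
  12–42 m: Δρ/Δz = 0.66/30 = 0.022 kg m⁻⁴
  42–82 m: Δρ/Δz = 0.45/40 = 0.011 kg m⁻⁴
  82–125 m: Δρ/Δz = 1.21/43 = 0.028 kg m⁻⁴
  125–190 m: Δρ/Δz = 1.01/65 = 0.016 kg m⁻⁴
The largest gradient is in the 82–125 m interval — the pycnocline.

82–125 m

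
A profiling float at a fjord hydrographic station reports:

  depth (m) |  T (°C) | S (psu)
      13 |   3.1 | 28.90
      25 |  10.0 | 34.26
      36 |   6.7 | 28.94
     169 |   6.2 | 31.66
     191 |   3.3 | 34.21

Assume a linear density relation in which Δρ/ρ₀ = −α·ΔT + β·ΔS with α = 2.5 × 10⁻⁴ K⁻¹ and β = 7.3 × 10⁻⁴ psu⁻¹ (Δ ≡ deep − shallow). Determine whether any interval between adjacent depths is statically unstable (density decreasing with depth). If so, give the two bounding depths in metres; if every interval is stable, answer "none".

Evaluate Δρ/ρ₀ = −αΔT + βΔS across each adjacent pair:
  13–25 m: −αΔT+βΔS = −(2.5 × 10⁻⁴)(+6.9)+(7.3 × 10⁻⁴)(+5.36) = 2.2 × 10⁻³ → stable
  25–36 m: −αΔT+βΔS = −(2.5 × 10⁻⁴)(-3.3)+(7.3 × 10⁻⁴)(-5.32) = -3.1 × 10⁻³ → UNSTABLE
  36–169 m: −αΔT+βΔS = −(2.5 × 10⁻⁴)(-0.5)+(7.3 × 10⁻⁴)(+2.72) = 2.1 × 10⁻³ → stable
  169–191 m: −αΔT+βΔS = −(2.5 × 10⁻⁴)(-2.9)+(7.3 × 10⁻⁴)(+2.55) = 2.6 × 10⁻³ → stable
The 25–36 m interval has Δρ < 0: lighter water underlies denser water.

25–36 m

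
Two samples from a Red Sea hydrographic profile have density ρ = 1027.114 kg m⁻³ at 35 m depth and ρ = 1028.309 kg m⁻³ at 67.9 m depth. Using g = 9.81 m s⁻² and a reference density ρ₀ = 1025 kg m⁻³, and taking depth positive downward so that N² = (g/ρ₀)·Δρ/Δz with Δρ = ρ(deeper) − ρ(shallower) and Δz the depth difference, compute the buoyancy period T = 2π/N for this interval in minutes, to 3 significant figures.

Δρ = 1028.309 − 1027.114 = 1.195 kg m⁻³ over Δz = 67.9 − 35 = 32.9 m.
N² = (9.81/1025) × (1.195/32.9) = 3.4763 × 10⁻⁴ s⁻².
N = √(3.4763 × 10⁻⁴) = 0.018645 rad s⁻¹, so T = 2π/N = 336.99 s = 5.6165 min ≈ 5.62 min.
N² > 0, so the interval is statically stable.

5.62 min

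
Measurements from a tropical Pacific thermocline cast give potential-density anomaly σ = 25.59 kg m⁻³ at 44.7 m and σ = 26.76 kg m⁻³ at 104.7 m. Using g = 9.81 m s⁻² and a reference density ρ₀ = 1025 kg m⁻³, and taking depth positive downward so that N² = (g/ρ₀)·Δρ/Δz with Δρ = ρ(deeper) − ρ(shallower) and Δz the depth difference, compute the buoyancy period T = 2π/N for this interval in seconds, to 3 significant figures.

460 s

Δρ = 1026.76 − 1025.59 = 1.17 kg m⁻³ over Δz = 104.7 − 44.7 = 60 m.
N² = (9.81/1025) × (1.17/60) = 1.8663 × 10⁻⁴ s⁻².
N = √(1.8663 × 10⁻⁴) = 0.013661 rad s⁻¹, so T = 2π/N = 459.94 s ≈ 460 s.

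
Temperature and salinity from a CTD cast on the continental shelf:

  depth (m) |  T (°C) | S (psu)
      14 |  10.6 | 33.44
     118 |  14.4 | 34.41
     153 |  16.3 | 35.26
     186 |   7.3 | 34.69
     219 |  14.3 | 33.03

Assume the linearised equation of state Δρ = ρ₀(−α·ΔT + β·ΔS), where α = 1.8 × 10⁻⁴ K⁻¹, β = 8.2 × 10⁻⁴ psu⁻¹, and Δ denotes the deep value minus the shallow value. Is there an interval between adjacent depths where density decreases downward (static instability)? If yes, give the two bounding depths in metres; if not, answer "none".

186–219 m

Evaluate Δρ/ρ₀ = −αΔT + βΔS across each adjacent pair:
  14–118 m: −αΔT+βΔS = −(1.8 × 10⁻⁴)(+3.8)+(8.2 × 10⁻⁴)(+0.97) = 1.1 × 10⁻⁴ → stable
  118–153 m: −αΔT+βΔS = −(1.8 × 10⁻⁴)(+1.9)+(8.2 × 10⁻⁴)(+0.85) = 3.5 × 10⁻⁴ → stable
  153–186 m: −αΔT+βΔS = −(1.8 × 10⁻⁴)(-9.0)+(8.2 × 10⁻⁴)(-0.57) = 1.2 × 10⁻³ → stable
  186–219 m: −αΔT+βΔS = −(1.8 × 10⁻⁴)(+7.0)+(8.2 × 10⁻⁴)(-1.66) = -2.6 × 10⁻³ → UNSTABLE
The 186–219 m interval has Δρ < 0: lighter water underlies denser water.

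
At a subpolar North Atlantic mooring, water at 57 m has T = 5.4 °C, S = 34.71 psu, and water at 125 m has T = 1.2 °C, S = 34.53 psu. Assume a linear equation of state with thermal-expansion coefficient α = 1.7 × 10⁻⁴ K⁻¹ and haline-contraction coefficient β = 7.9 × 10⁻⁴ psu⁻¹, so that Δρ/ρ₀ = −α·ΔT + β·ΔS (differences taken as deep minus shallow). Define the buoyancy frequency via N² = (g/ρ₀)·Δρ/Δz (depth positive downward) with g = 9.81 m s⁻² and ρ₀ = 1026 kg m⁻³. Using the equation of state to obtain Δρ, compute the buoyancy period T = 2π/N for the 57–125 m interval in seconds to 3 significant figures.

ΔT = -4.2 K, ΔS = -0.18 psu (deep − shallow).
Δρ/ρ₀ = −αΔT + βΔS = 7.14 × 10⁻⁴ − 1.422 × 10⁻⁴ = 5.718 × 10⁻⁴, so Δρ ≈ 0.5867 kg m⁻³.
N² = (g/ρ₀)·Δρ/Δz = g·(Δρ/ρ₀)/Δz = 9.81 × 5.718 × 10⁻⁴ / 68 = 8.2491 × 10⁻⁵ s⁻².
N = √(8.2491 × 10⁻⁵) = 9.0825 × 10⁻³ rad s⁻¹ → T = 2π/N = 691.79 s ≈ 692 s.

692 s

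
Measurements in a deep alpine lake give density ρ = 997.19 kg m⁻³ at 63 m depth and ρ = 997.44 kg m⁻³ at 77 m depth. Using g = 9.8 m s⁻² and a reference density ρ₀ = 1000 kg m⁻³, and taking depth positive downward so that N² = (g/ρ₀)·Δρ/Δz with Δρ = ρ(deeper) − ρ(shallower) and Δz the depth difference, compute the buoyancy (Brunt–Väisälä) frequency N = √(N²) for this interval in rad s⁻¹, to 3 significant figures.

0.0132 rad s⁻¹

Δρ = 997.44 − 997.19 = 0.25 kg m⁻³ over Δz = 77 − 63 = 14 m.
N² = (9.8/1000) × (0.25/14) = 1.7500 × 10⁻⁴ s⁻².
N = √(1.7500 × 10⁻⁴) = 0.013229 rad s⁻¹ ≈ 0.0132 rad s⁻¹.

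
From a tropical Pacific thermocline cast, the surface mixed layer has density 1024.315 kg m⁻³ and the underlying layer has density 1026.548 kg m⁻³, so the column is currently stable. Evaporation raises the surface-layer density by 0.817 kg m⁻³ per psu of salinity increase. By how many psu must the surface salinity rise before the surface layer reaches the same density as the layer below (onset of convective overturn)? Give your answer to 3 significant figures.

2.73 psu

Density deficit of the surface layer: 1026.548 − 1024.315 = 2.233 kg m⁻³.
Required change = 2.233 / 0.817 = 2.73 psu.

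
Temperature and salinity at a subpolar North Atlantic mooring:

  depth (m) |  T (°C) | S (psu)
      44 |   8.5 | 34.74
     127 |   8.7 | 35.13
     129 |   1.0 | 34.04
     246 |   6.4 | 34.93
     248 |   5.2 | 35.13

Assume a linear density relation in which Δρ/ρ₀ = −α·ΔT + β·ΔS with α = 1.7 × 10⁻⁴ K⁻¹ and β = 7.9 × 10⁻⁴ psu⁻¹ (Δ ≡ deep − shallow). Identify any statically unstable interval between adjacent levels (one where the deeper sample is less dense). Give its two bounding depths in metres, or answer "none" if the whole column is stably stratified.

Evaluate Δρ/ρ₀ = −αΔT + βΔS across each adjacent pair:
  44–127 m: −αΔT+βΔS = −(1.7 × 10⁻⁴)(+0.2)+(7.9 × 10⁻⁴)(+0.39) = 2.7 × 10⁻⁴ → stable
  127–129 m: −αΔT+βΔS = −(1.7 × 10⁻⁴)(-7.7)+(7.9 × 10⁻⁴)(-1.09) = 4.5 × 10⁻⁴ → stable
  129–246 m: −αΔT+βΔS = −(1.7 × 10⁻⁴)(+5.4)+(7.9 × 10⁻⁴)(+0.89) = -2.1 × 10⁻⁴ → UNSTABLE
  246–248 m: −αΔT+βΔS = −(1.7 × 10⁻⁴)(-1.2)+(7.9 × 10⁻⁴)(+0.20) = 3.6 × 10⁻⁴ → stable
The 129–246 m interval has Δρ < 0: lighter water underlies denser water.

129–246 m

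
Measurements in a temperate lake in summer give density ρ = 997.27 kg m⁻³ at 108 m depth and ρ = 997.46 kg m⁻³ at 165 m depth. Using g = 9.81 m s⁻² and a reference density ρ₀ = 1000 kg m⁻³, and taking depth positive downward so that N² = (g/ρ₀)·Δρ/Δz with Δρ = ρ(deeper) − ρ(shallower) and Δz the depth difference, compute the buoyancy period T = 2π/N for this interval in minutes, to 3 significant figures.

18.3 min

Δρ = 997.46 − 997.27 = 0.19 kg m⁻³ over Δz = 165 − 108 = 57 m.
N² = (9.81/1000) × (0.19/57) = 3.2700 × 10⁻⁵ s⁻².
N = √(3.2700 × 10⁻⁵) = 5.7184 × 10⁻³ rad s⁻¹, so T = 2π/N = 1.0988 × 10³ s = 18.313 min ≈ 18.3 min.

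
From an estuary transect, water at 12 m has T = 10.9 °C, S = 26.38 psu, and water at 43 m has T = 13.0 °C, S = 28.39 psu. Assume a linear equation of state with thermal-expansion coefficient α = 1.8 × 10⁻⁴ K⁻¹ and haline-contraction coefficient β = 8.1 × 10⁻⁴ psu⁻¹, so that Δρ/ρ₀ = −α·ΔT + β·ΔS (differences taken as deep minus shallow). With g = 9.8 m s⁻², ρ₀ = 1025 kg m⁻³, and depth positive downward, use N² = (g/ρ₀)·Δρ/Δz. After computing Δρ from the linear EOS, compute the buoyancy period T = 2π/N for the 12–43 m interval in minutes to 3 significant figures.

ΔT = +2.1 K, ΔS = +2.01 psu (deep − shallow).
Δρ/ρ₀ = −αΔT + βΔS = -3.78 × 10⁻⁴ + 1.6281 × 10⁻³ = 1.2501 × 10⁻³, so Δρ ≈ 1.281 kg m⁻³.
N² = (g/ρ₀)·Δρ/Δz = g·(Δρ/ρ₀)/Δz = 9.8 × 1.2501 × 10⁻³ / 31 = 3.9519 × 10⁻⁴ s⁻².
N = √(3.9519 × 10⁻⁴) = 0.019879 rad s⁻¹ → T = 2π/N = 316.07 s = 5.2678 min ≈ 5.27 min.

5.27 min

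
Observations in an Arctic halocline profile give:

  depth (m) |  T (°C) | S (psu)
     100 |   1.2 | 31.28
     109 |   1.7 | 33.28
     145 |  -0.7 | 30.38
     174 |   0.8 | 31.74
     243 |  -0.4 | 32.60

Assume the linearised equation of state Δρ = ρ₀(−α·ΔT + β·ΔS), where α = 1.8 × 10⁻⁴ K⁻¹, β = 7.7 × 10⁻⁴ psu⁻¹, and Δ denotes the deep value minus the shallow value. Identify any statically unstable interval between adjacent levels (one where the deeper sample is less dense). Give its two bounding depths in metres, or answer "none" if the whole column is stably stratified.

Evaluate Δρ/ρ₀ = −αΔT + βΔS across each adjacent pair:
  100–109 m: −αΔT+βΔS = −(1.8 × 10⁻⁴)(+0.5)+(7.7 × 10⁻⁴)(+2.00) = 1.4 × 10⁻³ → stable
  109–145 m: −αΔT+βΔS = −(1.8 × 10⁻⁴)(-2.4)+(7.7 × 10⁻⁴)(-2.90) = -1.8 × 10⁻³ → UNSTABLE
  145–174 m: −αΔT+βΔS = −(1.8 × 10⁻⁴)(+1.5)+(7.7 × 10⁻⁴)(+1.36) = 7.8 × 10⁻⁴ → stable
  174–243 m: −αΔT+βΔS = −(1.8 × 10⁻⁴)(-1.2)+(7.7 × 10⁻⁴)(+0.86) = 8.8 × 10⁻⁴ → stable
The 109–145 m interval has Δρ < 0: lighter water underlies denser water.

109–145 m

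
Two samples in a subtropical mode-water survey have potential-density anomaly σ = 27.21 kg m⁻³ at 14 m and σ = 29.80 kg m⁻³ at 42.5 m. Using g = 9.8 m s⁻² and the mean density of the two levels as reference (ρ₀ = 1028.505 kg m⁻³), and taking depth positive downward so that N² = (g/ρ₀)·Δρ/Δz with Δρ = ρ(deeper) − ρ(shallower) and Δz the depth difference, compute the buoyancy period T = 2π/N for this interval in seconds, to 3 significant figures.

214 s

Δρ = 1029.80 − 1027.21 = 2.59 kg m⁻³ over Δz = 42.5 − 14 = 28.5 m.
N² = (9.8/1028.505) × (2.59/28.5) = 8.6591 × 10⁻⁴ s⁻².
N = √(8.6591 × 10⁻⁴) = 0.029426 rad s⁻¹, so T = 2π/N = 213.52 s ≈ 214 s.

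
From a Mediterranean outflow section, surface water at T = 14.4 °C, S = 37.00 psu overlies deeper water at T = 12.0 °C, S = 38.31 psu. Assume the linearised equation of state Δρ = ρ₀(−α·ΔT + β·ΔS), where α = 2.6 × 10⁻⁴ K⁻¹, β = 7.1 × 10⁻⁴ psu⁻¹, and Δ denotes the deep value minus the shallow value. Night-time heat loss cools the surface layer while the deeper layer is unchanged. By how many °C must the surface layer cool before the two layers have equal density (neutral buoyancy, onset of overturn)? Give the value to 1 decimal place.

6.0 °C

Neutral buoyancy requires Δρ = 0, i.e. −α(T_deep − T_surf′) + β(S_deep − S_surf) = 0.
T_surf′ = T_deep − (β/α)·ΔS = 12.0 − (7.1 × 10⁻⁴/2.6 × 10⁻⁴)·(+1.31) = 8.423 °C.
Cooling required: 14.4 − (8.423) = 5.977 °C.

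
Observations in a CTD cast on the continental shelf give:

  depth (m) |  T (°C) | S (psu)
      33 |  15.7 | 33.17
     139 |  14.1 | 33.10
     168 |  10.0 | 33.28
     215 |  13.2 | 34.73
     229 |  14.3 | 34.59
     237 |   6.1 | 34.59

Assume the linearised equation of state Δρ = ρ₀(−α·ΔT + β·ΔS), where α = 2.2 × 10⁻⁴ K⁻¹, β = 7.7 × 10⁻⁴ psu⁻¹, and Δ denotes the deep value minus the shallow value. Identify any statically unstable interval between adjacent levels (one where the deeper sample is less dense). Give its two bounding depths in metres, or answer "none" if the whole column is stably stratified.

215–229 m

Evaluate Δρ/ρ₀ = −αΔT + βΔS across each adjacent pair:
  33–139 m: −αΔT+βΔS = −(2.2 × 10⁻⁴)(-1.6)+(7.7 × 10⁻⁴)(-0.07) = 3.0 × 10⁻⁴ → stable
  139–168 m: −αΔT+βΔS = −(2.2 × 10⁻⁴)(-4.1)+(7.7 × 10⁻⁴)(+0.18) = 1.0 × 10⁻³ → stable
  168–215 m: −αΔT+βΔS = −(2.2 × 10⁻⁴)(+3.2)+(7.7 × 10⁻⁴)(+1.45) = 4.1 × 10⁻⁴ → stable
  215–229 m: −αΔT+βΔS = −(2.2 × 10⁻⁴)(+1.1)+(7.7 × 10⁻⁴)(-0.14) = -3.5 × 10⁻⁴ → UNSTABLE
  229–237 m: −αΔT+βΔS = −(2.2 × 10⁻⁴)(-8.2)+(7.7 × 10⁻⁴)(+0.00) = 1.8 × 10⁻³ → stable
The 215–229 m interval has Δρ < 0: lighter water underlies denser water.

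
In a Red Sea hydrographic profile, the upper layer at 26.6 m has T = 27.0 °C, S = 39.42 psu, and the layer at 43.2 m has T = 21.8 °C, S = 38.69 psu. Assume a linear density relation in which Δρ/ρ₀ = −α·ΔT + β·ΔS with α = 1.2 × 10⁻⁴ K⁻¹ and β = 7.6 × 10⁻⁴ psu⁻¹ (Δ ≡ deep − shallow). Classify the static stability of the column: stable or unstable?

stable

ΔT = 21.8 − 27.0 = -5.2 K and ΔS = 38.69 − 39.42 = -0.73 psu (deep − shallow).
−αΔT = 6.24 × 10⁻⁴; βΔS = -5.548 × 10⁻⁴; sum Δρ/ρ₀ = 6.92 × 10⁻⁵.
Δρ/ρ₀ > 0, so Δρ > 0: deeper water is denser → statically stable.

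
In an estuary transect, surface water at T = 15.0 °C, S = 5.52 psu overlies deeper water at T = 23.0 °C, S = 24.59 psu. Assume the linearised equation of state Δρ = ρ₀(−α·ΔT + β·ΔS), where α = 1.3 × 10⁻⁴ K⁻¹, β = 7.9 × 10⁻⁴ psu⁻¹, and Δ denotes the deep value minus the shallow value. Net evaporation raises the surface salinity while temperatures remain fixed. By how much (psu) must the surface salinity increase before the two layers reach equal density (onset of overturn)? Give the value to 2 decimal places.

Neutral buoyancy requires −α(T_deep − T_surf) + β(S_deep − S_surf′) = 0.
S_surf′ = S_deep − (α/β)·ΔT = 24.59 − (1.3 × 10⁻⁴/7.9 × 10⁻⁴)·(+8.0) = 23.2735 psu.
Increase required: 23.2735 − 5.52 = 17.7535 psu.

17.75 psu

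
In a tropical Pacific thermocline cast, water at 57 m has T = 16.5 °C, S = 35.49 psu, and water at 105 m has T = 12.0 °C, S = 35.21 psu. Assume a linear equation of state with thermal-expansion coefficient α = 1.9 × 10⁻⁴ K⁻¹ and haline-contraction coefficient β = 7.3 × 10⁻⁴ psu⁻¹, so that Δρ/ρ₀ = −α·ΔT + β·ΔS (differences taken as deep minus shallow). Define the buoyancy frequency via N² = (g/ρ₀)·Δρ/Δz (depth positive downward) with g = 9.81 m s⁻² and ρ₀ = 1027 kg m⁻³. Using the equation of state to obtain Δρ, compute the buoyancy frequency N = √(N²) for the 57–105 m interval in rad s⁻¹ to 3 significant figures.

ΔT = -4.5 K, ΔS = -0.28 psu (deep − shallow).
Δρ/ρ₀ = −αΔT + βΔS = 8.55 × 10⁻⁴ − 2.044 × 10⁻⁴ = 6.506 × 10⁻⁴, so Δρ ≈ 0.6682 kg m⁻³.
N² = (g/ρ₀)·Δρ/Δz = g·(Δρ/ρ₀)/Δz = 9.81 × 6.506 × 10⁻⁴ / 48 = 1.3297 × 10⁻⁴ s⁻².
N = √(1.3297 × 10⁻⁴) = 0.011531 rad s⁻¹ ≈ 0.0115 rad s⁻¹.

0.0115 rad s⁻¹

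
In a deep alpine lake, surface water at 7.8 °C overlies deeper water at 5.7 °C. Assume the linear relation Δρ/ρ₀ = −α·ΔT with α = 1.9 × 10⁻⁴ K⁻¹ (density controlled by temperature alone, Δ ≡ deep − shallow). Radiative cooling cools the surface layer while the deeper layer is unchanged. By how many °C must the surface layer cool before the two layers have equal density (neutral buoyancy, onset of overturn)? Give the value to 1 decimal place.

With temperature the only control, equal density requires T_surf′ = T_deep.
T_surf′ = 5.7 °C.
Cooling required: 7.8 − 5.7 = 2.1 °C.

2.1 °C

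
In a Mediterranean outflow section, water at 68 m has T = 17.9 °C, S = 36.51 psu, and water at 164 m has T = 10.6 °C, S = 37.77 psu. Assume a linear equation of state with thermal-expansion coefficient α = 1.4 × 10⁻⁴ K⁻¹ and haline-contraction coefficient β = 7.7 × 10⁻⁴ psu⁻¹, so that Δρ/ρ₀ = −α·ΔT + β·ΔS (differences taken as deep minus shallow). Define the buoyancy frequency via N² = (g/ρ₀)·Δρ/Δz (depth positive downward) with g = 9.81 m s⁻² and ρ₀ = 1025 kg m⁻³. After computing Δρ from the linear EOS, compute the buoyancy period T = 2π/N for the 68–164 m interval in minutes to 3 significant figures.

7.34 min

ΔT = -7.3 K, ΔS = +1.26 psu (deep − shallow).
Δρ/ρ₀ = −αΔT + βΔS = 1.022 × 10⁻³ + 9.702 × 10⁻⁴ = 1.9922 × 10⁻³, so Δρ ≈ 2.042 kg m⁻³.
N² = (g/ρ₀)·Δρ/Δz = g·(Δρ/ρ₀)/Δz = 9.81 × 1.9922 × 10⁻³ / 96 = 2.0358 × 10⁻⁴ s⁻².
N = √(2.0358 × 10⁻⁴) = 0.014268 rad s⁻¹ → T = 2π/N = 440.37 s = 7.3395 min ≈ 7.34 min.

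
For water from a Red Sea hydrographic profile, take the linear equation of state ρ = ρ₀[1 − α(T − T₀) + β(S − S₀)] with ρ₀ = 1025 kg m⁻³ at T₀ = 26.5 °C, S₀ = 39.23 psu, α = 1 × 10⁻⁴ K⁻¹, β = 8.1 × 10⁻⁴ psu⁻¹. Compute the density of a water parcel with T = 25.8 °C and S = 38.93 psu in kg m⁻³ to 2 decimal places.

1024.82 kg m⁻³

T − T₀ = -0.7 K, S − S₀ = -0.30 psu.
Bracket = 1 − α·(-0.7) + β·(-0.30) = 1 + (-1.73 × 10⁻⁴) = 0.9998270.
ρ = 1025 × 0.9998270 = 1024.82 kg m⁻³.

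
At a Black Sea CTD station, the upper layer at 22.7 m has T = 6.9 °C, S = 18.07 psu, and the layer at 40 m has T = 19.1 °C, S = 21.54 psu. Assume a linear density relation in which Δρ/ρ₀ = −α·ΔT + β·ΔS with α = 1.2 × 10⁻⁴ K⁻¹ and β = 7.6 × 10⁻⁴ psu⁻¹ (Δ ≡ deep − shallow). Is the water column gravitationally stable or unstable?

stable

ΔT = 19.1 − 6.9 = +12.2 K and ΔS = 21.54 − 18.07 = +3.47 psu (deep − shallow).
−αΔT = -1.464 × 10⁻³; βΔS = 2.6372 × 10⁻³; sum Δρ/ρ₀ = 1.1732 × 10⁻³.
Δρ/ρ₀ > 0, so Δρ > 0: deeper water is denser → statically stable.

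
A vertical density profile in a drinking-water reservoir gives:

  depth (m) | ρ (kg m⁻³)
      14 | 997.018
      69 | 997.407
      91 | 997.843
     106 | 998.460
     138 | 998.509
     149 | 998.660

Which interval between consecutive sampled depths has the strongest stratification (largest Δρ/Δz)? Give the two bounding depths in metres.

Compute the density gradient over each adjacent pair:
  14–69 m: Δρ/Δz = 0.389/55 = 7.1 × 10⁻³ kg m⁻⁴
  69–91 m: Δρ/Δz = 0.436/22 = 0.020 kg m⁻⁴
  91–106 m: Δρ/Δz = 0.617/15 = 0.041 kg m⁻⁴
  106–138 m: Δρ/Δz = 0.049/32 = 1.5 × 10⁻³ kg m⁻⁴
  138–149 m: Δρ/Δz = 0.151/11 = 0.014 kg m⁻⁴
The largest gradient is in the 91–106 m interval — the pycnocline.

91–106 m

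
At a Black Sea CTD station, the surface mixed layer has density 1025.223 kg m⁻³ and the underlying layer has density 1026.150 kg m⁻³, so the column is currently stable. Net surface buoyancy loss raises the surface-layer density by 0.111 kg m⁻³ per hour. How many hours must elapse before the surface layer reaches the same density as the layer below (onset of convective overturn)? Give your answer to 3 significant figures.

8.35 hours

Density deficit of the surface layer: 1026.150 − 1025.223 = 0.927 kg m⁻³.
Required change = 0.927 / 0.111 = 8.35 hours.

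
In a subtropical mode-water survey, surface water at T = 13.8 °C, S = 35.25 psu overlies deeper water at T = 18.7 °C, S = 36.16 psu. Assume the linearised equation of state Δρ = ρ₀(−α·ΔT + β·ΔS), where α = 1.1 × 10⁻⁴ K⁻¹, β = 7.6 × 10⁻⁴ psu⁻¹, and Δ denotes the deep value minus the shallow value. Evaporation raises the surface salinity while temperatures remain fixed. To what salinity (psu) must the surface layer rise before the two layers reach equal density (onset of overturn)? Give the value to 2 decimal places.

Neutral buoyancy requires −α(T_deep − T_surf) + β(S_deep − S_surf′) = 0.
S_surf′ = S_deep − (α/β)·ΔT = 36.16 − (1.1 × 10⁻⁴/7.6 × 10⁻⁴)·(+4.9) = 35.4508 psu.
Increase required: 35.4508 − 35.25 = 0.2008 psu.

35.45 psu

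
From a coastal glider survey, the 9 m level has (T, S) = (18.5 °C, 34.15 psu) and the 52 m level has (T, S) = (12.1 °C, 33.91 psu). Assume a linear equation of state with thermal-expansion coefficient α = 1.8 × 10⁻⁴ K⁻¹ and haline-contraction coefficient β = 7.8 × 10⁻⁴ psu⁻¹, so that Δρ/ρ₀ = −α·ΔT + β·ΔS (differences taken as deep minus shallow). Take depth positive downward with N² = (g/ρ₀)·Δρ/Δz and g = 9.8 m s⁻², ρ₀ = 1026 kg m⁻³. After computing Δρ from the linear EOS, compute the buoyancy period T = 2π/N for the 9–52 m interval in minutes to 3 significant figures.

ΔT = -6.4 K, ΔS = -0.24 psu (deep − shallow).
Δρ/ρ₀ = −αΔT + βΔS = 1.152 × 10⁻³ − 1.872 × 10⁻⁴ = 9.648 × 10⁻⁴, so Δρ ≈ 0.9899 kg m⁻³.
N² = (g/ρ₀)·Δρ/Δz = g·(Δρ/ρ₀)/Δz = 9.8 × 9.648 × 10⁻⁴ / 43 = 2.1988 × 10⁻⁴ s⁻².
N = √(2.1988 × 10⁻⁴) = 0.014828 rad s⁻¹ → T = 2π/N = 423.74 s = 7.0623 min ≈ 7.06 min.

7.06 min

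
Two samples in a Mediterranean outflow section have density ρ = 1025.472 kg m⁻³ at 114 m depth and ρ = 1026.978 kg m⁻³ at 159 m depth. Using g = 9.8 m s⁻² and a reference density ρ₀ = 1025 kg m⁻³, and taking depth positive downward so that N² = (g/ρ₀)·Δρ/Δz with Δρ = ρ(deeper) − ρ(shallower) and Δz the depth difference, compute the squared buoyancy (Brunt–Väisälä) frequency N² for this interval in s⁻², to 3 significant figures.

3.20 × 10⁻⁴ s⁻²

Δρ = 1026.978 − 1025.472 = 1.506 kg m⁻³ over Δz = 159 − 114 = 45 m.
N² = (9.8/1025) × (1.506/45) = 3.1997 × 10⁻⁴ s⁻² ≈ 3.20 × 10⁻⁴ s⁻².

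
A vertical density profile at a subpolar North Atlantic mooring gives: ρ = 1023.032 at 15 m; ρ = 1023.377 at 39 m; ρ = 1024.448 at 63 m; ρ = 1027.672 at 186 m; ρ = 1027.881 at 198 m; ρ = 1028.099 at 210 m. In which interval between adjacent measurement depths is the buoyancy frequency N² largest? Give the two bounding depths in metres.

39–63 m

Compute the density gradient over each adjacent pair:
  15–39 m: Δρ/Δz = 0.345/24 = 0.014 kg m⁻⁴
  39–63 m: Δρ/Δz = 1.071/24 = 0.045 kg m⁻⁴
  63–186 m: Δρ/Δz = 3.224/123 = 0.026 kg m⁻⁴
  186–198 m: Δρ/Δz = 0.209/12 = 0.017 kg m⁻⁴
  198–210 m: Δρ/Δz = 0.218/12 = 0.018 kg m⁻⁴
The largest gradient is in the 39–63 m interval — the pycnocline.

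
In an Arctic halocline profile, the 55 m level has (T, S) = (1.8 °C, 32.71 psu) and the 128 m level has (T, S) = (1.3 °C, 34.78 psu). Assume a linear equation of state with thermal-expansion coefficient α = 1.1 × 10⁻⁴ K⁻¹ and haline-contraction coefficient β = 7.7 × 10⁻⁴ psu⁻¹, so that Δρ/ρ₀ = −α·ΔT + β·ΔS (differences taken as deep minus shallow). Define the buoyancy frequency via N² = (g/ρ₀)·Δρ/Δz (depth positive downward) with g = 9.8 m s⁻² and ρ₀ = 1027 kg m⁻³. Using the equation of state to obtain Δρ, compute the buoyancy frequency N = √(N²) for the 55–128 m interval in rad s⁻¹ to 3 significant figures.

ΔT = -0.5 K, ΔS = +2.07 psu (deep − shallow).
Δρ/ρ₀ = −αΔT + βΔS = 5.50 × 10⁻⁵ + 1.5939 × 10⁻³ = 1.6489 × 10⁻³, so Δρ ≈ 1.693 kg m⁻³.
N² = (g/ρ₀)·Δρ/Δz = g·(Δρ/ρ₀)/Δz = 9.8 × 1.6489 × 10⁻³ / 73 = 2.2136 × 10⁻⁴ s⁻².
N = √(2.2136 × 10⁻⁴) = 0.014878 rad s⁻¹ ≈ 0.0149 rad s⁻¹.

0.0149 rad s⁻¹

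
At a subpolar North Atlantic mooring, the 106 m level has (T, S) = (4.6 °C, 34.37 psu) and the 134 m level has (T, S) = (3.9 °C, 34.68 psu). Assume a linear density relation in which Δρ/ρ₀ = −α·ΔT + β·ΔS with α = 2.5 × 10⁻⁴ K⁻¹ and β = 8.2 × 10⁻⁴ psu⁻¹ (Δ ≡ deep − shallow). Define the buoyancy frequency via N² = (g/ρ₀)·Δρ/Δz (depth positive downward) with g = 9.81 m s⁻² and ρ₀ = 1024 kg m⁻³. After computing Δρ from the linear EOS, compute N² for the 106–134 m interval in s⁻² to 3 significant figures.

ΔT = -0.7 K, ΔS = +0.31 psu (deep − shallow).
Δρ/ρ₀ = −αΔT + βΔS = 1.75 × 10⁻⁴ + 2.542 × 10⁻⁴ = 4.292 × 10⁻⁴, so Δρ ≈ 0.4395 kg m⁻³.
N² = (g/ρ₀)·Δρ/Δz = g·(Δρ/ρ₀)/Δz = 9.81 × 4.292 × 10⁻⁴ / 28 = 1.5037 × 10⁻⁴ s⁻² ≈ 1.50 × 10⁻⁴ s⁻².

1.50 × 10⁻⁴ s⁻²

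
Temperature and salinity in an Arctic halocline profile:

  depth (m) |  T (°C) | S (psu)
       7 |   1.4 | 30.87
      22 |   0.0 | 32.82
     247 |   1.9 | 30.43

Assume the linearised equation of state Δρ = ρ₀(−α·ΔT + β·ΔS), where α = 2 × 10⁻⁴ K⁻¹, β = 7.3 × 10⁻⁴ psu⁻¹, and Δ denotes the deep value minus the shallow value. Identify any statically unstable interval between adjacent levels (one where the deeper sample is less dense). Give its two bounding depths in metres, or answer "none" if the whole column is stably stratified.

Evaluate Δρ/ρ₀ = −αΔT + βΔS across each adjacent pair:
  7–22 m: −αΔT+βΔS = −(2 × 10⁻⁴)(-1.4)+(7.3 × 10⁻⁴)(+1.95) = 1.7 × 10⁻³ → stable
  22–247 m: −αΔT+βΔS = −(2 × 10⁻⁴)(+1.9)+(7.3 × 10⁻⁴)(-2.39) = -2.1 × 10⁻³ → UNSTABLE
The 22–247 m interval has Δρ < 0: lighter water underlies denser water.

22–247 m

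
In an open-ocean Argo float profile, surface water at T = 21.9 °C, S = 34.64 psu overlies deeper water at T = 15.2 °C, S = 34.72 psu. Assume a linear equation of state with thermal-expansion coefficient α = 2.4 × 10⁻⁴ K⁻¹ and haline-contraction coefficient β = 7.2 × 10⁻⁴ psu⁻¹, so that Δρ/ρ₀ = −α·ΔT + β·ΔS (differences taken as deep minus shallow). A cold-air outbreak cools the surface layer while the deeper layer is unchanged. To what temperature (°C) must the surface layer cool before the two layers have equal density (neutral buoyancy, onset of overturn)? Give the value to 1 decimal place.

15.0 °C

Neutral buoyancy requires Δρ = 0, i.e. −α(T_deep − T_surf′) + β(S_deep − S_surf) = 0.
T_surf′ = T_deep − (β/α)·ΔS = 15.2 − (7.2 × 10⁻⁴/2.4 × 10⁻⁴)·(+0.08) = 14.960 °C.
Cooling required: 21.9 − (14.960) = 6.940 °C.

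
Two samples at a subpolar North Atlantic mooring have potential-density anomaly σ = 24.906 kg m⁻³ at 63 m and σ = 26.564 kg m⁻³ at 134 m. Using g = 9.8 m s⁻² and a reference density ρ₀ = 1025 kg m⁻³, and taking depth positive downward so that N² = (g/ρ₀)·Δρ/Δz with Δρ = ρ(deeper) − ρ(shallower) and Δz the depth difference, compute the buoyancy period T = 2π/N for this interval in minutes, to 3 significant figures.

Δρ = 1026.564 − 1024.906 = 1.658 kg m⁻³ over Δz = 134 − 63 = 71 m.
N² = (9.8/1025) × (1.658/71) = 2.2327 × 10⁻⁴ s⁻².
N = √(2.2327 × 10⁻⁴) = 0.014942 rad s⁻¹, so T = 2π/N = 420.50 s = 7.0083 min ≈ 7.01 min.

7.01 min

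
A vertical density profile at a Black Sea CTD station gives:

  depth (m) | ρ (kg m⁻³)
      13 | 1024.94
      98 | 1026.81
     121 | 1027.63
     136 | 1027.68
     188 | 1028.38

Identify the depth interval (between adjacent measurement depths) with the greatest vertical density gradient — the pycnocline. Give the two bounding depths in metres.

Compute the density gradient over each adjacent pair:
  13–98 m: Δρ/Δz = 1.87/85 = 0.022 kg m⁻⁴
  98–121 m: Δρ/Δz = 0.82/23 = 0.036 kg m⁻⁴
  121–136 m: Δρ/Δz = 0.05/15 = 3.3 × 10⁻³ kg m⁻⁴
  136–188 m: Δρ/Δz = 0.70/52 = 0.013 kg m⁻⁴
The largest gradient is in the 98–121 m interval — the pycnocline.

98–121 m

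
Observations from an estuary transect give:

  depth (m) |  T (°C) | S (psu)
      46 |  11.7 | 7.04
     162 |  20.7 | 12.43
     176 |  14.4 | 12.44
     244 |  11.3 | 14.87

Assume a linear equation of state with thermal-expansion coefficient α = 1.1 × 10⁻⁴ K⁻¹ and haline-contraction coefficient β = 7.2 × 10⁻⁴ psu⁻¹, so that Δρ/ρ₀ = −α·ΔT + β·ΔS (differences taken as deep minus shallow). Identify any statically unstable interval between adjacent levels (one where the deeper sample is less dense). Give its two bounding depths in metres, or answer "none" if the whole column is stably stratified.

none

Evaluate Δρ/ρ₀ = −αΔT + βΔS across each adjacent pair:
  46–162 m: −αΔT+βΔS = −(1.1 × 10⁻⁴)(+9.0)+(7.2 × 10⁻⁴)(+5.39) = 2.9 × 10⁻³ → stable
  162–176 m: −αΔT+βΔS = −(1.1 × 10⁻⁴)(-6.3)+(7.2 × 10⁻⁴)(+0.01) = 7.0 × 10⁻⁴ → stable
  176–244 m: −αΔT+βΔS = −(1.1 × 10⁻⁴)(-3.1)+(7.2 × 10⁻⁴)(+2.43) = 2.1 × 10⁻³ → stable
Every interval has Δρ > 0: the column is stably stratified throughout.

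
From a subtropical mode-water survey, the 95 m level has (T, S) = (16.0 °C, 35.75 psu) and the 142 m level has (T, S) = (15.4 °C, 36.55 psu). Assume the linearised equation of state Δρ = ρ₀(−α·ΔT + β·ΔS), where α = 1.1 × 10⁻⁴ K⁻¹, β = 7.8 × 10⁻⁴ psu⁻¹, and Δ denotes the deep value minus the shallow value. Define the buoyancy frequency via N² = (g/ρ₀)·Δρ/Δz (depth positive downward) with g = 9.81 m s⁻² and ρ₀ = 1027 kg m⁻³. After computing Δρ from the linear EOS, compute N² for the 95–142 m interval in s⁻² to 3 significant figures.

ΔT = -0.6 K, ΔS = +0.80 psu (deep − shallow).
Δρ/ρ₀ = −αΔT + βΔS = 6.60 × 10⁻⁵ + 6.24 × 10⁻⁴ = 6.90 × 10⁻⁴, so Δρ ≈ 0.7086 kg m⁻³.
N² = (g/ρ₀)·Δρ/Δz = g·(Δρ/ρ₀)/Δz = 9.81 × 6.90 × 10⁻⁴ / 47 = 1.4402 × 10⁻⁴ s⁻² ≈ 1.44 × 10⁻⁴ s⁻².

1.44 × 10⁻⁴ s⁻²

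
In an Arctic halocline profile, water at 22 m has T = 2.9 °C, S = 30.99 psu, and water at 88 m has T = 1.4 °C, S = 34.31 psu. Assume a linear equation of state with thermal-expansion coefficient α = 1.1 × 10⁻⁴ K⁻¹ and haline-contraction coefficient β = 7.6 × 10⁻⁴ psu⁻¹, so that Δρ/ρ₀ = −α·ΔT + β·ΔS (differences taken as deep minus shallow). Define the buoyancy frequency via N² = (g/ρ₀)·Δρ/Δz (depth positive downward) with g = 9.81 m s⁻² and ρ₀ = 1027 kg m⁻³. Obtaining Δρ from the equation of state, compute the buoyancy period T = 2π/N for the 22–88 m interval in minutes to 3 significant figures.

5.24 min

ΔT = -1.5 K, ΔS = +3.32 psu (deep − shallow).
Δρ/ρ₀ = −αΔT + βΔS = 1.65 × 10⁻⁴ + 2.5232 × 10⁻³ = 2.6882 × 10⁻³, so Δρ ≈ 2.761 kg m⁻³.
N² = (g/ρ₀)·Δρ/Δz = g·(Δρ/ρ₀)/Δz = 9.81 × 2.6882 × 10⁻³ / 66 = 3.9956 × 10⁻⁴ s⁻².
N = √(3.9956 × 10⁻⁴) = 0.019989 rad s⁻¹ → T = 2π/N = 314.33 s = 5.2388 min ≈ 5.24 min.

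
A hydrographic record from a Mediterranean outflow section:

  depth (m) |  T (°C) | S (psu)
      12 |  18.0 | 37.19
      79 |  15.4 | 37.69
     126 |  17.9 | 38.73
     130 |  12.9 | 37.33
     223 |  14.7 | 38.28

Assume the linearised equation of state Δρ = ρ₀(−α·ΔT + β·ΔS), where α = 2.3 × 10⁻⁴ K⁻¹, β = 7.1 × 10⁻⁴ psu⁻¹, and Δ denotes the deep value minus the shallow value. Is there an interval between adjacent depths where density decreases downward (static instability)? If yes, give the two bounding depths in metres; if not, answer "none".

none

Evaluate Δρ/ρ₀ = −αΔT + βΔS across each adjacent pair:
  12–79 m: −αΔT+βΔS = −(2.3 × 10⁻⁴)(-2.6)+(7.1 × 10⁻⁴)(+0.50) = 9.5 × 10⁻⁴ → stable
  79–126 m: −αΔT+βΔS = −(2.3 × 10⁻⁴)(+2.5)+(7.1 × 10⁻⁴)(+1.04) = 1.6 × 10⁻⁴ → stable
  126–130 m: −αΔT+βΔS = −(2.3 × 10⁻⁴)(-5.0)+(7.1 × 10⁻⁴)(-1.40) = 1.6 × 10⁻⁴ → stable
  130–223 m: −αΔT+βΔS = −(2.3 × 10⁻⁴)(+1.8)+(7.1 × 10⁻⁴)(+0.95) = 2.6 × 10⁻⁴ → stable
Every interval has Δρ > 0: the column is stably stratified throughout.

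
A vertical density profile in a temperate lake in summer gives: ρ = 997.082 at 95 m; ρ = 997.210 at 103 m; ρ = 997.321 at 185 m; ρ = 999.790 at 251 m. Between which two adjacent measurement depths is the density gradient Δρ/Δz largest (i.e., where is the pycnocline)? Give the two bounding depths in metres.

185–251 m

Compute the density gradient over each adjacent pair:
  95–103 m: Δρ/Δz = 0.128/8 = 0.016 kg m⁻⁴
  103–185 m: Δρ/Δz = 0.111/82 = 1.4 × 10⁻³ kg m⁻⁴
  185–251 m: Δρ/Δz = 2.469/66 = 0.037 kg m⁻⁴
The largest gradient is in the 185–251 m interval — the pycnocline.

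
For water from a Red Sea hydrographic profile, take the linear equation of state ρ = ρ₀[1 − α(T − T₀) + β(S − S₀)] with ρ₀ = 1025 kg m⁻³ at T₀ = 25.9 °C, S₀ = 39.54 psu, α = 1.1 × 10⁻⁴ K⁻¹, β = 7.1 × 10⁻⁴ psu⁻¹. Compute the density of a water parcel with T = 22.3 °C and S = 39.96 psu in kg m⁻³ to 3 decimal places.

T − T₀ = -3.6 K, S − S₀ = +0.42 psu.
Bracket = 1 − α·(-3.6) + β·(+0.42) = 1 + (6.942 × 10⁻⁴) = 1.0006942.
ρ = 1025 × 1.0006942 = 1025.712 kg m⁻³.

1025.712 kg m⁻³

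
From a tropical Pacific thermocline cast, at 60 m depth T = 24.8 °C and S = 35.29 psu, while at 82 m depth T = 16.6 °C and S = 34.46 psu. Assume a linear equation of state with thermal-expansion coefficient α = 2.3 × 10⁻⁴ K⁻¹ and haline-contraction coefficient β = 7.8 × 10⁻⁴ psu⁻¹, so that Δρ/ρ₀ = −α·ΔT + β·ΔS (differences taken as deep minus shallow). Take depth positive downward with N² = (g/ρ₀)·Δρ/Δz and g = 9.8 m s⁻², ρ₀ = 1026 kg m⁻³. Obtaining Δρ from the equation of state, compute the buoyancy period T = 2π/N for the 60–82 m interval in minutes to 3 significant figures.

ΔT = -8.2 K, ΔS = -0.83 psu (deep − shallow).
Δρ/ρ₀ = −αΔT + βΔS = 1.886 × 10⁻³ − 6.474 × 10⁻⁴ = 1.2386 × 10⁻³, so Δρ ≈ 1.271 kg m⁻³.
N² = (g/ρ₀)·Δρ/Δz = g·(Δρ/ρ₀)/Δz = 9.8 × 1.2386 × 10⁻³ / 22 = 5.5174 × 10⁻⁴ s⁻².
N = √(5.5174 × 10⁻⁴) = 0.023489 rad s⁻¹ → T = 2π/N = 267.49 s = 4.4582 min ≈ 4.46 min.

4.46 min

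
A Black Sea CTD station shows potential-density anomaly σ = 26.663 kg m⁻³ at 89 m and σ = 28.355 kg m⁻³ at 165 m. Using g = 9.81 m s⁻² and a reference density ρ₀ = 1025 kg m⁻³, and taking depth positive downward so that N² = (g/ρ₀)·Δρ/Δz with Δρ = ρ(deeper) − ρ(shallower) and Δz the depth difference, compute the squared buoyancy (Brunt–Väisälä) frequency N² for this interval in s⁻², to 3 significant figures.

Δρ = 1028.355 − 1026.663 = 1.692 kg m⁻³ over Δz = 165 − 89 = 76 m.
N² = (9.81/1025) × (1.692/76) = 2.1307 × 10⁻⁴ s⁻² ≈ 2.13 × 10⁻⁴ s⁻².
A positive N² confirms static stability across the interval.

2.13 × 10⁻⁴ s⁻²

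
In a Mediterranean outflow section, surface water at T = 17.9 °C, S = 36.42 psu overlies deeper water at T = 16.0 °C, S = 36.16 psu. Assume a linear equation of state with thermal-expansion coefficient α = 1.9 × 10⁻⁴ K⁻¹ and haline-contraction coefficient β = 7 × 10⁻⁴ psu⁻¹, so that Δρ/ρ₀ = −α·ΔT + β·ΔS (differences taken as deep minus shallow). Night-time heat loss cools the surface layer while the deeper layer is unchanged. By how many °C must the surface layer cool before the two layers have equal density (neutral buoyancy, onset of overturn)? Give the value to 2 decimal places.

0.94 °C

Neutral buoyancy requires Δρ = 0, i.e. −α(T_deep − T_surf′) + β(S_deep − S_surf) = 0.
T_surf′ = T_deep − (β/α)·ΔS = 16.0 − (7 × 10⁻⁴/1.9 × 10⁻⁴)·(-0.26) = 16.9579 °C.
Cooling required: 17.9 − (16.9579) = 0.9421 °C.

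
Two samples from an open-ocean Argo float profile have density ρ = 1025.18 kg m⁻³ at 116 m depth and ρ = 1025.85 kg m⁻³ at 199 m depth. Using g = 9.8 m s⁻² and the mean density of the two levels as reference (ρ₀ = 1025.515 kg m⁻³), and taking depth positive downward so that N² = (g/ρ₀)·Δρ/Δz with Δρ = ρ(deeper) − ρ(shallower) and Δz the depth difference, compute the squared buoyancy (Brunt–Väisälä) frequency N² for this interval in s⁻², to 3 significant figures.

7.71 × 10⁻⁵ s⁻²

Δρ = 1025.85 − 1025.18 = 0.67 kg m⁻³ over Δz = 199 − 116 = 83 m.
N² = (9.8/1025.515) × (0.67/83) = 7.7140 × 10⁻⁵ s⁻² ≈ 7.71 × 10⁻⁵ s⁻².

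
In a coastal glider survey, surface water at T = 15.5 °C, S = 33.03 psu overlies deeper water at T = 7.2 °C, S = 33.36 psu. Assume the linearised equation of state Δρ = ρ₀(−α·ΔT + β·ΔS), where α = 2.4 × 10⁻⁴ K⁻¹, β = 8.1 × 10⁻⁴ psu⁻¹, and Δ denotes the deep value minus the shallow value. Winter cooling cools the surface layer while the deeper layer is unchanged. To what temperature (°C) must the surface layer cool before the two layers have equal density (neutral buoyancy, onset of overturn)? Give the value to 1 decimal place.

6.1 °C

Neutral buoyancy requires Δρ = 0, i.e. −α(T_deep − T_surf′) + β(S_deep − S_surf) = 0.
T_surf′ = T_deep − (β/α)·ΔS = 7.2 − (8.1 × 10⁻⁴/2.4 × 10⁻⁴)·(+0.33) = 6.086 °C.
Cooling required: 15.5 − (6.086) = 9.414 °C.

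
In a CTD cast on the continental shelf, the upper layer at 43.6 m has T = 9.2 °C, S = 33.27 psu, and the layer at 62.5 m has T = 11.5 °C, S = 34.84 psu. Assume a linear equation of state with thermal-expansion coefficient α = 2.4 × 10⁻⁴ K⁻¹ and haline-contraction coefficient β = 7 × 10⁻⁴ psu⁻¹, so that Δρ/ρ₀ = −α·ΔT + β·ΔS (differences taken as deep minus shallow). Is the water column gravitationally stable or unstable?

ΔT = 11.5 − 9.2 = +2.3 K and ΔS = 34.84 − 33.27 = +1.57 psu (deep − shallow).
−αΔT = -5.52 × 10⁻⁴; βΔS = 1.099 × 10⁻³; sum Δρ/ρ₀ = 5.47 × 10⁻⁴.
Δρ/ρ₀ > 0, so Δρ > 0: deeper water is denser → statically stable.

stable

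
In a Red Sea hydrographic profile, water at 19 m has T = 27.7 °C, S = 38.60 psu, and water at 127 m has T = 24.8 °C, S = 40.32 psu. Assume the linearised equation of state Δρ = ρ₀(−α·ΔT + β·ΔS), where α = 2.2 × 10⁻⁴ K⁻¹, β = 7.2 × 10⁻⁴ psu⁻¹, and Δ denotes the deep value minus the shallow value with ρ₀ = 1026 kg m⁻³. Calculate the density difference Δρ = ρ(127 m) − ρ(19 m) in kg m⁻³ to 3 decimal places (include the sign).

ΔT = -2.9 K, ΔS = +1.72 psu (deep − shallow).
Δρ/ρ₀ = −(2.2 × 10⁻⁴)(-2.9) + (7.2 × 10⁻⁴)(+1.72) = 1.8764 × 10⁻³.
Δρ = 1026 × (1.8764 × 10⁻³) = +1.925 kg m⁻³.
Positive Δρ: denser below, stable.

+1.925 kg m⁻³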